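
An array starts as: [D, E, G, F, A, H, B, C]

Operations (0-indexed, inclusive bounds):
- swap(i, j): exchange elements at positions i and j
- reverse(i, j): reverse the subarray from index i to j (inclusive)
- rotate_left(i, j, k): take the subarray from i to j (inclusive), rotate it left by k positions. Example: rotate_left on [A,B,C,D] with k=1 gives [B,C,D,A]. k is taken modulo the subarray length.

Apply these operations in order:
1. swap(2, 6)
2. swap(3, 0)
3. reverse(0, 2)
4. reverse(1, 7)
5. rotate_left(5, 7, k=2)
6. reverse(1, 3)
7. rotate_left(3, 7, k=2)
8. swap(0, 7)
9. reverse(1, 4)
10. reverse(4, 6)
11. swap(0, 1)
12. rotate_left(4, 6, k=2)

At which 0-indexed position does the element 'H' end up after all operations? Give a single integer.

After 1 (swap(2, 6)): [D, E, B, F, A, H, G, C]
After 2 (swap(3, 0)): [F, E, B, D, A, H, G, C]
After 3 (reverse(0, 2)): [B, E, F, D, A, H, G, C]
After 4 (reverse(1, 7)): [B, C, G, H, A, D, F, E]
After 5 (rotate_left(5, 7, k=2)): [B, C, G, H, A, E, D, F]
After 6 (reverse(1, 3)): [B, H, G, C, A, E, D, F]
After 7 (rotate_left(3, 7, k=2)): [B, H, G, E, D, F, C, A]
After 8 (swap(0, 7)): [A, H, G, E, D, F, C, B]
After 9 (reverse(1, 4)): [A, D, E, G, H, F, C, B]
After 10 (reverse(4, 6)): [A, D, E, G, C, F, H, B]
After 11 (swap(0, 1)): [D, A, E, G, C, F, H, B]
After 12 (rotate_left(4, 6, k=2)): [D, A, E, G, H, C, F, B]

Answer: 4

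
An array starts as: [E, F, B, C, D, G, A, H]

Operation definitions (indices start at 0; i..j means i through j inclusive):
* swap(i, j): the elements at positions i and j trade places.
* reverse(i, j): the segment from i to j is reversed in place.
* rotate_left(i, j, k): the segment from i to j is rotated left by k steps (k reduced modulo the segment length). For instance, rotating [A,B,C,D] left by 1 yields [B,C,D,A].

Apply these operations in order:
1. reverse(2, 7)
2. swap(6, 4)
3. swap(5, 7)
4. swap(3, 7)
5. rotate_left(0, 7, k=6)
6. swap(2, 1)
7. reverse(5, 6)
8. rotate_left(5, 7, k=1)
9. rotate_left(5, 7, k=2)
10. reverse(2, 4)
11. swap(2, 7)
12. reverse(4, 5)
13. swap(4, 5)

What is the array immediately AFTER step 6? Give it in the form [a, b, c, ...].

After 1 (reverse(2, 7)): [E, F, H, A, G, D, C, B]
After 2 (swap(6, 4)): [E, F, H, A, C, D, G, B]
After 3 (swap(5, 7)): [E, F, H, A, C, B, G, D]
After 4 (swap(3, 7)): [E, F, H, D, C, B, G, A]
After 5 (rotate_left(0, 7, k=6)): [G, A, E, F, H, D, C, B]
After 6 (swap(2, 1)): [G, E, A, F, H, D, C, B]

Answer: [G, E, A, F, H, D, C, B]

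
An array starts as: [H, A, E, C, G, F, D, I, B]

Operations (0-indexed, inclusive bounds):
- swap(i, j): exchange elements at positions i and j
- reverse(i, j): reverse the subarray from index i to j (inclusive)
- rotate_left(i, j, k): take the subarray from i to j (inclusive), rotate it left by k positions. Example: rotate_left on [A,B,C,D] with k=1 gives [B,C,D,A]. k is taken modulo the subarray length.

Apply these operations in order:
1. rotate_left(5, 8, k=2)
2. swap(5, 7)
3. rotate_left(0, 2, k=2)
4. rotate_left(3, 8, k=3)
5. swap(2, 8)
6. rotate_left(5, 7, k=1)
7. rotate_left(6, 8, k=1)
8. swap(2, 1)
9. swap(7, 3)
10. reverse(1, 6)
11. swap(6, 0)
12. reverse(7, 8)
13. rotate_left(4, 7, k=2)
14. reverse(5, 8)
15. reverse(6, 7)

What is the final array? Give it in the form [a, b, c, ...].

After 1 (rotate_left(5, 8, k=2)): [H, A, E, C, G, I, B, F, D]
After 2 (swap(5, 7)): [H, A, E, C, G, F, B, I, D]
After 3 (rotate_left(0, 2, k=2)): [E, H, A, C, G, F, B, I, D]
After 4 (rotate_left(3, 8, k=3)): [E, H, A, B, I, D, C, G, F]
After 5 (swap(2, 8)): [E, H, F, B, I, D, C, G, A]
After 6 (rotate_left(5, 7, k=1)): [E, H, F, B, I, C, G, D, A]
After 7 (rotate_left(6, 8, k=1)): [E, H, F, B, I, C, D, A, G]
After 8 (swap(2, 1)): [E, F, H, B, I, C, D, A, G]
After 9 (swap(7, 3)): [E, F, H, A, I, C, D, B, G]
After 10 (reverse(1, 6)): [E, D, C, I, A, H, F, B, G]
After 11 (swap(6, 0)): [F, D, C, I, A, H, E, B, G]
After 12 (reverse(7, 8)): [F, D, C, I, A, H, E, G, B]
After 13 (rotate_left(4, 7, k=2)): [F, D, C, I, E, G, A, H, B]
After 14 (reverse(5, 8)): [F, D, C, I, E, B, H, A, G]
After 15 (reverse(6, 7)): [F, D, C, I, E, B, A, H, G]

Answer: [F, D, C, I, E, B, A, H, G]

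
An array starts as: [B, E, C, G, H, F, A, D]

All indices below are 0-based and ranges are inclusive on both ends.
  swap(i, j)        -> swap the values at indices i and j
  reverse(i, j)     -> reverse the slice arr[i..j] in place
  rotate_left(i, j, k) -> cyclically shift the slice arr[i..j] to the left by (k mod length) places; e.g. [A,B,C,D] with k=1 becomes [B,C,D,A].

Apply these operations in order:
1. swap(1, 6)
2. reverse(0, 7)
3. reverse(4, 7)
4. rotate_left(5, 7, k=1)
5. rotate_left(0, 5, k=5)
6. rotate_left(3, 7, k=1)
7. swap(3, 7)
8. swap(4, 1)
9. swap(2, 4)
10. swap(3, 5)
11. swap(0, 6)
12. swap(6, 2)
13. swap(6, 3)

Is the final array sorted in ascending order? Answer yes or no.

After 1 (swap(1, 6)): [B, A, C, G, H, F, E, D]
After 2 (reverse(0, 7)): [D, E, F, H, G, C, A, B]
After 3 (reverse(4, 7)): [D, E, F, H, B, A, C, G]
After 4 (rotate_left(5, 7, k=1)): [D, E, F, H, B, C, G, A]
After 5 (rotate_left(0, 5, k=5)): [C, D, E, F, H, B, G, A]
After 6 (rotate_left(3, 7, k=1)): [C, D, E, H, B, G, A, F]
After 7 (swap(3, 7)): [C, D, E, F, B, G, A, H]
After 8 (swap(4, 1)): [C, B, E, F, D, G, A, H]
After 9 (swap(2, 4)): [C, B, D, F, E, G, A, H]
After 10 (swap(3, 5)): [C, B, D, G, E, F, A, H]
After 11 (swap(0, 6)): [A, B, D, G, E, F, C, H]
After 12 (swap(6, 2)): [A, B, C, G, E, F, D, H]
After 13 (swap(6, 3)): [A, B, C, D, E, F, G, H]

Answer: yes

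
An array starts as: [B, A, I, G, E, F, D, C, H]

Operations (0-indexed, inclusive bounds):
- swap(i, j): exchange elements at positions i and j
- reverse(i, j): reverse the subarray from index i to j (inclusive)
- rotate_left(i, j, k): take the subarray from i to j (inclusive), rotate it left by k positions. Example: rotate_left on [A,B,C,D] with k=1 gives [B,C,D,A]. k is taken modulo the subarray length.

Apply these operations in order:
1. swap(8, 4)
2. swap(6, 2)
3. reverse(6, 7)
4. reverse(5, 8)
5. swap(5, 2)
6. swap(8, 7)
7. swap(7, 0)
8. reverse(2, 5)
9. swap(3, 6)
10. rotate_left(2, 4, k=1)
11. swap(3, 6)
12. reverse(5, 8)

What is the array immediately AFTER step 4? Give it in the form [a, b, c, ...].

Answer: [B, A, D, G, H, E, I, C, F]

Derivation:
After 1 (swap(8, 4)): [B, A, I, G, H, F, D, C, E]
After 2 (swap(6, 2)): [B, A, D, G, H, F, I, C, E]
After 3 (reverse(6, 7)): [B, A, D, G, H, F, C, I, E]
After 4 (reverse(5, 8)): [B, A, D, G, H, E, I, C, F]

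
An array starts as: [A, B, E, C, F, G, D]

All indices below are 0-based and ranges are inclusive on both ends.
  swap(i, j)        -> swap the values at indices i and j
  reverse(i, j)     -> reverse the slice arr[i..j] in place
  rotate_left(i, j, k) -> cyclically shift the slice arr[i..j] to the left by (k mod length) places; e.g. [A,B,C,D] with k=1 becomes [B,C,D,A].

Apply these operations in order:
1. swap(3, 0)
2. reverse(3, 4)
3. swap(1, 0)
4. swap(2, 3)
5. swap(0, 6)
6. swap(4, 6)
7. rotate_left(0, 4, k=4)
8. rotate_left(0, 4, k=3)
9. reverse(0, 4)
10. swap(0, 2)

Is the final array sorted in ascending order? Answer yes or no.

After 1 (swap(3, 0)): [C, B, E, A, F, G, D]
After 2 (reverse(3, 4)): [C, B, E, F, A, G, D]
After 3 (swap(1, 0)): [B, C, E, F, A, G, D]
After 4 (swap(2, 3)): [B, C, F, E, A, G, D]
After 5 (swap(0, 6)): [D, C, F, E, A, G, B]
After 6 (swap(4, 6)): [D, C, F, E, B, G, A]
After 7 (rotate_left(0, 4, k=4)): [B, D, C, F, E, G, A]
After 8 (rotate_left(0, 4, k=3)): [F, E, B, D, C, G, A]
After 9 (reverse(0, 4)): [C, D, B, E, F, G, A]
After 10 (swap(0, 2)): [B, D, C, E, F, G, A]

Answer: no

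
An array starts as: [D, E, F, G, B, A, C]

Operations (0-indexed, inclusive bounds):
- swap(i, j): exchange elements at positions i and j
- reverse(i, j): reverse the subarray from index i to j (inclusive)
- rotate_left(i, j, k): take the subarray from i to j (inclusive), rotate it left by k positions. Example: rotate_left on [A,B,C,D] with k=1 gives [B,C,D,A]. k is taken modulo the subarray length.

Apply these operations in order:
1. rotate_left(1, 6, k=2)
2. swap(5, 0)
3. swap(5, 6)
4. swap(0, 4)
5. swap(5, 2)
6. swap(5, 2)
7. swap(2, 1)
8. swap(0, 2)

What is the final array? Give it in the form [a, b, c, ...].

Answer: [G, B, C, A, E, F, D]

Derivation:
After 1 (rotate_left(1, 6, k=2)): [D, G, B, A, C, E, F]
After 2 (swap(5, 0)): [E, G, B, A, C, D, F]
After 3 (swap(5, 6)): [E, G, B, A, C, F, D]
After 4 (swap(0, 4)): [C, G, B, A, E, F, D]
After 5 (swap(5, 2)): [C, G, F, A, E, B, D]
After 6 (swap(5, 2)): [C, G, B, A, E, F, D]
After 7 (swap(2, 1)): [C, B, G, A, E, F, D]
After 8 (swap(0, 2)): [G, B, C, A, E, F, D]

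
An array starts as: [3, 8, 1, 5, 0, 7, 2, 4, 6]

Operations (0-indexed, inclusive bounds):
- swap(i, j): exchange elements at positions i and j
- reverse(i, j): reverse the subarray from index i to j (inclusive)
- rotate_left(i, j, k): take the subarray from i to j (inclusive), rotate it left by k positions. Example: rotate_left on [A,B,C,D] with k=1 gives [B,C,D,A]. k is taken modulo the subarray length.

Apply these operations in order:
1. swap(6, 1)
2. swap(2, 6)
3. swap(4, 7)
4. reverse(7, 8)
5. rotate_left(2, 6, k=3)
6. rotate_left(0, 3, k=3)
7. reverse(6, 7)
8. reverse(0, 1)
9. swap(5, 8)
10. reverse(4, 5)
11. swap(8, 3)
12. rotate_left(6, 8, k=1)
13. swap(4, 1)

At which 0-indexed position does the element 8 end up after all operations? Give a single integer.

After 1 (swap(6, 1)): [3, 2, 1, 5, 0, 7, 8, 4, 6]
After 2 (swap(2, 6)): [3, 2, 8, 5, 0, 7, 1, 4, 6]
After 3 (swap(4, 7)): [3, 2, 8, 5, 4, 7, 1, 0, 6]
After 4 (reverse(7, 8)): [3, 2, 8, 5, 4, 7, 1, 6, 0]
After 5 (rotate_left(2, 6, k=3)): [3, 2, 7, 1, 8, 5, 4, 6, 0]
After 6 (rotate_left(0, 3, k=3)): [1, 3, 2, 7, 8, 5, 4, 6, 0]
After 7 (reverse(6, 7)): [1, 3, 2, 7, 8, 5, 6, 4, 0]
After 8 (reverse(0, 1)): [3, 1, 2, 7, 8, 5, 6, 4, 0]
After 9 (swap(5, 8)): [3, 1, 2, 7, 8, 0, 6, 4, 5]
After 10 (reverse(4, 5)): [3, 1, 2, 7, 0, 8, 6, 4, 5]
After 11 (swap(8, 3)): [3, 1, 2, 5, 0, 8, 6, 4, 7]
After 12 (rotate_left(6, 8, k=1)): [3, 1, 2, 5, 0, 8, 4, 7, 6]
After 13 (swap(4, 1)): [3, 0, 2, 5, 1, 8, 4, 7, 6]

Answer: 5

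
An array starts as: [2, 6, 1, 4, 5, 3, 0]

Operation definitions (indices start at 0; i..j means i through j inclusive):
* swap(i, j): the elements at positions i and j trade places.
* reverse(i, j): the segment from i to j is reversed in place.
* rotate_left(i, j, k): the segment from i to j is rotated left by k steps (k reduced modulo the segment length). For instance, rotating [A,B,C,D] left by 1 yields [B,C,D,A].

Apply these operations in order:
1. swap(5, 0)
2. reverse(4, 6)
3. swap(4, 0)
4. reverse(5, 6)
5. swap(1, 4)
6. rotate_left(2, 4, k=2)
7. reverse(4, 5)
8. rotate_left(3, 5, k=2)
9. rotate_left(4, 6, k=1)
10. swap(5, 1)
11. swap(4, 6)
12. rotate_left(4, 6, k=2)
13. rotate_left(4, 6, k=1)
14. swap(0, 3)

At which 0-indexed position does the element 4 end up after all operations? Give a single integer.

After 1 (swap(5, 0)): [3, 6, 1, 4, 5, 2, 0]
After 2 (reverse(4, 6)): [3, 6, 1, 4, 0, 2, 5]
After 3 (swap(4, 0)): [0, 6, 1, 4, 3, 2, 5]
After 4 (reverse(5, 6)): [0, 6, 1, 4, 3, 5, 2]
After 5 (swap(1, 4)): [0, 3, 1, 4, 6, 5, 2]
After 6 (rotate_left(2, 4, k=2)): [0, 3, 6, 1, 4, 5, 2]
After 7 (reverse(4, 5)): [0, 3, 6, 1, 5, 4, 2]
After 8 (rotate_left(3, 5, k=2)): [0, 3, 6, 4, 1, 5, 2]
After 9 (rotate_left(4, 6, k=1)): [0, 3, 6, 4, 5, 2, 1]
After 10 (swap(5, 1)): [0, 2, 6, 4, 5, 3, 1]
After 11 (swap(4, 6)): [0, 2, 6, 4, 1, 3, 5]
After 12 (rotate_left(4, 6, k=2)): [0, 2, 6, 4, 5, 1, 3]
After 13 (rotate_left(4, 6, k=1)): [0, 2, 6, 4, 1, 3, 5]
After 14 (swap(0, 3)): [4, 2, 6, 0, 1, 3, 5]

Answer: 0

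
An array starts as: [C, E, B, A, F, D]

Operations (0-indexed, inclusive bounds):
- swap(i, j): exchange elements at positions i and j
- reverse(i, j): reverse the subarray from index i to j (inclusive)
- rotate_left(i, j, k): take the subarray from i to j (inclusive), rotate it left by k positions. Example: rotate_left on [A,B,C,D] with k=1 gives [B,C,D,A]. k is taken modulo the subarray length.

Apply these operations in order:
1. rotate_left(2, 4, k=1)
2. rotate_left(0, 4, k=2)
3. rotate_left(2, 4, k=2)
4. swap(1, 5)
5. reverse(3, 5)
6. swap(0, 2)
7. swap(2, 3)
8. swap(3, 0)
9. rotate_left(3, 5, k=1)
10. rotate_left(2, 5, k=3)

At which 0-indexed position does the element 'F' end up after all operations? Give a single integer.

Answer: 3

Derivation:
After 1 (rotate_left(2, 4, k=1)): [C, E, A, F, B, D]
After 2 (rotate_left(0, 4, k=2)): [A, F, B, C, E, D]
After 3 (rotate_left(2, 4, k=2)): [A, F, E, B, C, D]
After 4 (swap(1, 5)): [A, D, E, B, C, F]
After 5 (reverse(3, 5)): [A, D, E, F, C, B]
After 6 (swap(0, 2)): [E, D, A, F, C, B]
After 7 (swap(2, 3)): [E, D, F, A, C, B]
After 8 (swap(3, 0)): [A, D, F, E, C, B]
After 9 (rotate_left(3, 5, k=1)): [A, D, F, C, B, E]
After 10 (rotate_left(2, 5, k=3)): [A, D, E, F, C, B]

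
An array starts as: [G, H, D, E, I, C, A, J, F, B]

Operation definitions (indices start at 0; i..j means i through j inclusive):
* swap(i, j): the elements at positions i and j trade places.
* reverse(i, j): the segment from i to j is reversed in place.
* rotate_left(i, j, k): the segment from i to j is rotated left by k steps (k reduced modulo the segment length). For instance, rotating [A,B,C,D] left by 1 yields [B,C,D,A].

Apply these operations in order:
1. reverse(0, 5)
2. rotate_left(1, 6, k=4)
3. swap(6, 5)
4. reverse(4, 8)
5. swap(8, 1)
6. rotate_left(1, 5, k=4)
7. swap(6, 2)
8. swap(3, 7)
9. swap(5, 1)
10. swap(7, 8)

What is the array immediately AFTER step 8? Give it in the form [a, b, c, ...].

After 1 (reverse(0, 5)): [C, I, E, D, H, G, A, J, F, B]
After 2 (rotate_left(1, 6, k=4)): [C, G, A, I, E, D, H, J, F, B]
After 3 (swap(6, 5)): [C, G, A, I, E, H, D, J, F, B]
After 4 (reverse(4, 8)): [C, G, A, I, F, J, D, H, E, B]
After 5 (swap(8, 1)): [C, E, A, I, F, J, D, H, G, B]
After 6 (rotate_left(1, 5, k=4)): [C, J, E, A, I, F, D, H, G, B]
After 7 (swap(6, 2)): [C, J, D, A, I, F, E, H, G, B]
After 8 (swap(3, 7)): [C, J, D, H, I, F, E, A, G, B]

Answer: [C, J, D, H, I, F, E, A, G, B]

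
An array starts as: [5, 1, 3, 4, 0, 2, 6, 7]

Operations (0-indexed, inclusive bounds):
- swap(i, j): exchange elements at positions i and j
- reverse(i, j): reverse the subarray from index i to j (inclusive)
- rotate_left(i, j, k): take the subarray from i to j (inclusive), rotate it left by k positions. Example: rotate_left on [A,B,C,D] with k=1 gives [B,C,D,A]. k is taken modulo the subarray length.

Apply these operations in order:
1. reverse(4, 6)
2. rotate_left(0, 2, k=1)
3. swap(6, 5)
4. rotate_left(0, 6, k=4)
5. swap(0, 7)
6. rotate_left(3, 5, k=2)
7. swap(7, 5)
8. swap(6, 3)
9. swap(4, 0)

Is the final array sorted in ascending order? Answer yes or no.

Answer: no

Derivation:
After 1 (reverse(4, 6)): [5, 1, 3, 4, 6, 2, 0, 7]
After 2 (rotate_left(0, 2, k=1)): [1, 3, 5, 4, 6, 2, 0, 7]
After 3 (swap(6, 5)): [1, 3, 5, 4, 6, 0, 2, 7]
After 4 (rotate_left(0, 6, k=4)): [6, 0, 2, 1, 3, 5, 4, 7]
After 5 (swap(0, 7)): [7, 0, 2, 1, 3, 5, 4, 6]
After 6 (rotate_left(3, 5, k=2)): [7, 0, 2, 5, 1, 3, 4, 6]
After 7 (swap(7, 5)): [7, 0, 2, 5, 1, 6, 4, 3]
After 8 (swap(6, 3)): [7, 0, 2, 4, 1, 6, 5, 3]
After 9 (swap(4, 0)): [1, 0, 2, 4, 7, 6, 5, 3]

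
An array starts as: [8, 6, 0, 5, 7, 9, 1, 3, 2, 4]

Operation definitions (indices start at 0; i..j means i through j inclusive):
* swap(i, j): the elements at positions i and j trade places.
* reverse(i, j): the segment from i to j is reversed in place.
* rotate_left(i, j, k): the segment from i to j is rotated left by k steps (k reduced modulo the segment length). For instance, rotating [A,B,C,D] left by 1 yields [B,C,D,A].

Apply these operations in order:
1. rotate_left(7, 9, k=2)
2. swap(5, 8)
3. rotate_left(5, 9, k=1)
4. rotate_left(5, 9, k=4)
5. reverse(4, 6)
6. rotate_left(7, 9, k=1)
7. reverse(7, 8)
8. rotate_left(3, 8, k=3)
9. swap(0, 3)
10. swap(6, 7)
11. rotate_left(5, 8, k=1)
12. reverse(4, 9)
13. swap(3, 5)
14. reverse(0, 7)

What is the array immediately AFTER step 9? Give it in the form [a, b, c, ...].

Answer: [7, 6, 0, 8, 2, 9, 5, 1, 3, 4]

Derivation:
After 1 (rotate_left(7, 9, k=2)): [8, 6, 0, 5, 7, 9, 1, 4, 3, 2]
After 2 (swap(5, 8)): [8, 6, 0, 5, 7, 3, 1, 4, 9, 2]
After 3 (rotate_left(5, 9, k=1)): [8, 6, 0, 5, 7, 1, 4, 9, 2, 3]
After 4 (rotate_left(5, 9, k=4)): [8, 6, 0, 5, 7, 3, 1, 4, 9, 2]
After 5 (reverse(4, 6)): [8, 6, 0, 5, 1, 3, 7, 4, 9, 2]
After 6 (rotate_left(7, 9, k=1)): [8, 6, 0, 5, 1, 3, 7, 9, 2, 4]
After 7 (reverse(7, 8)): [8, 6, 0, 5, 1, 3, 7, 2, 9, 4]
After 8 (rotate_left(3, 8, k=3)): [8, 6, 0, 7, 2, 9, 5, 1, 3, 4]
After 9 (swap(0, 3)): [7, 6, 0, 8, 2, 9, 5, 1, 3, 4]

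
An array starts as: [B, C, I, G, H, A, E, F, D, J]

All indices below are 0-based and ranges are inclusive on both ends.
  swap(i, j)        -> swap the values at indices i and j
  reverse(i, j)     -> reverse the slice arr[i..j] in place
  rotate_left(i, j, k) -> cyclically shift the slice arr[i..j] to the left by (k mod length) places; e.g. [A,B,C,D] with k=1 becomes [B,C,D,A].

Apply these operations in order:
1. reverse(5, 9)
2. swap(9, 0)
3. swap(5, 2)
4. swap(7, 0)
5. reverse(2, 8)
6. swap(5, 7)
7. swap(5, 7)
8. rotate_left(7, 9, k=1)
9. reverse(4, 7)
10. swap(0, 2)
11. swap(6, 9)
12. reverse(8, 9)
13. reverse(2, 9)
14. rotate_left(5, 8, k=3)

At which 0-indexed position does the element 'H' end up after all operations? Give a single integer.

After 1 (reverse(5, 9)): [B, C, I, G, H, J, D, F, E, A]
After 2 (swap(9, 0)): [A, C, I, G, H, J, D, F, E, B]
After 3 (swap(5, 2)): [A, C, J, G, H, I, D, F, E, B]
After 4 (swap(7, 0)): [F, C, J, G, H, I, D, A, E, B]
After 5 (reverse(2, 8)): [F, C, E, A, D, I, H, G, J, B]
After 6 (swap(5, 7)): [F, C, E, A, D, G, H, I, J, B]
After 7 (swap(5, 7)): [F, C, E, A, D, I, H, G, J, B]
After 8 (rotate_left(7, 9, k=1)): [F, C, E, A, D, I, H, J, B, G]
After 9 (reverse(4, 7)): [F, C, E, A, J, H, I, D, B, G]
After 10 (swap(0, 2)): [E, C, F, A, J, H, I, D, B, G]
After 11 (swap(6, 9)): [E, C, F, A, J, H, G, D, B, I]
After 12 (reverse(8, 9)): [E, C, F, A, J, H, G, D, I, B]
After 13 (reverse(2, 9)): [E, C, B, I, D, G, H, J, A, F]
After 14 (rotate_left(5, 8, k=3)): [E, C, B, I, D, A, G, H, J, F]

Answer: 7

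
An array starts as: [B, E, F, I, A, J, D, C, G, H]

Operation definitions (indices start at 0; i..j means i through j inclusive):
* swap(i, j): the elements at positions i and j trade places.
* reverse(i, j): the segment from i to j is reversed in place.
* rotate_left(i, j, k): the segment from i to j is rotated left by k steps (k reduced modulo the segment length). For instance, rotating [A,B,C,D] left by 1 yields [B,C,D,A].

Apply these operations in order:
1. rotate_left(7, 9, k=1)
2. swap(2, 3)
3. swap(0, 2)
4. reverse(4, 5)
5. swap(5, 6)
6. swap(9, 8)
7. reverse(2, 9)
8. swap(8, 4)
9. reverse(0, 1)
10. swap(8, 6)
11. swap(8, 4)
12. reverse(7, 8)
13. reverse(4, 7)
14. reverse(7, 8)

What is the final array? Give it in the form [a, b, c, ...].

After 1 (rotate_left(7, 9, k=1)): [B, E, F, I, A, J, D, G, H, C]
After 2 (swap(2, 3)): [B, E, I, F, A, J, D, G, H, C]
After 3 (swap(0, 2)): [I, E, B, F, A, J, D, G, H, C]
After 4 (reverse(4, 5)): [I, E, B, F, J, A, D, G, H, C]
After 5 (swap(5, 6)): [I, E, B, F, J, D, A, G, H, C]
After 6 (swap(9, 8)): [I, E, B, F, J, D, A, G, C, H]
After 7 (reverse(2, 9)): [I, E, H, C, G, A, D, J, F, B]
After 8 (swap(8, 4)): [I, E, H, C, F, A, D, J, G, B]
After 9 (reverse(0, 1)): [E, I, H, C, F, A, D, J, G, B]
After 10 (swap(8, 6)): [E, I, H, C, F, A, G, J, D, B]
After 11 (swap(8, 4)): [E, I, H, C, D, A, G, J, F, B]
After 12 (reverse(7, 8)): [E, I, H, C, D, A, G, F, J, B]
After 13 (reverse(4, 7)): [E, I, H, C, F, G, A, D, J, B]
After 14 (reverse(7, 8)): [E, I, H, C, F, G, A, J, D, B]

Answer: [E, I, H, C, F, G, A, J, D, B]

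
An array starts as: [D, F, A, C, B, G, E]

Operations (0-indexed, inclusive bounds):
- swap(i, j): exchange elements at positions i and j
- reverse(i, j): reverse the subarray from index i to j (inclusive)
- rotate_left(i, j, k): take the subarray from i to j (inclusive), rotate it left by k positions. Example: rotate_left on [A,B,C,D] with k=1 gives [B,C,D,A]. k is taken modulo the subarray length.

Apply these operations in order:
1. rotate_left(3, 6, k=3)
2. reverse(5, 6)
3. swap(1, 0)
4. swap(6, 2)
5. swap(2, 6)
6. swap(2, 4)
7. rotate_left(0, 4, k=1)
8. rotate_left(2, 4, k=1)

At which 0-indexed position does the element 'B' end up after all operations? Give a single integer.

Answer: 6

Derivation:
After 1 (rotate_left(3, 6, k=3)): [D, F, A, E, C, B, G]
After 2 (reverse(5, 6)): [D, F, A, E, C, G, B]
After 3 (swap(1, 0)): [F, D, A, E, C, G, B]
After 4 (swap(6, 2)): [F, D, B, E, C, G, A]
After 5 (swap(2, 6)): [F, D, A, E, C, G, B]
After 6 (swap(2, 4)): [F, D, C, E, A, G, B]
After 7 (rotate_left(0, 4, k=1)): [D, C, E, A, F, G, B]
After 8 (rotate_left(2, 4, k=1)): [D, C, A, F, E, G, B]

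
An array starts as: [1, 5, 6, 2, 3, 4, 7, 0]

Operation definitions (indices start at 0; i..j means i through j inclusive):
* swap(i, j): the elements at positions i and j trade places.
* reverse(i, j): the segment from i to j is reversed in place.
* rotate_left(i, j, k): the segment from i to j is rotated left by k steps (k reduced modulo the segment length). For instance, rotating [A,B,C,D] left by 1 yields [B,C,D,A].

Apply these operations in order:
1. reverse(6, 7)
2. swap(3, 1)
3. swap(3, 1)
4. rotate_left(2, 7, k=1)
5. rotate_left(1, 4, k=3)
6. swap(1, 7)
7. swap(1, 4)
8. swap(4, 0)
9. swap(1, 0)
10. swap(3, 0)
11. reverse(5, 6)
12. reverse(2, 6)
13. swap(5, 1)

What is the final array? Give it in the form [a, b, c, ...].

After 1 (reverse(6, 7)): [1, 5, 6, 2, 3, 4, 0, 7]
After 2 (swap(3, 1)): [1, 2, 6, 5, 3, 4, 0, 7]
After 3 (swap(3, 1)): [1, 5, 6, 2, 3, 4, 0, 7]
After 4 (rotate_left(2, 7, k=1)): [1, 5, 2, 3, 4, 0, 7, 6]
After 5 (rotate_left(1, 4, k=3)): [1, 4, 5, 2, 3, 0, 7, 6]
After 6 (swap(1, 7)): [1, 6, 5, 2, 3, 0, 7, 4]
After 7 (swap(1, 4)): [1, 3, 5, 2, 6, 0, 7, 4]
After 8 (swap(4, 0)): [6, 3, 5, 2, 1, 0, 7, 4]
After 9 (swap(1, 0)): [3, 6, 5, 2, 1, 0, 7, 4]
After 10 (swap(3, 0)): [2, 6, 5, 3, 1, 0, 7, 4]
After 11 (reverse(5, 6)): [2, 6, 5, 3, 1, 7, 0, 4]
After 12 (reverse(2, 6)): [2, 6, 0, 7, 1, 3, 5, 4]
After 13 (swap(5, 1)): [2, 3, 0, 7, 1, 6, 5, 4]

Answer: [2, 3, 0, 7, 1, 6, 5, 4]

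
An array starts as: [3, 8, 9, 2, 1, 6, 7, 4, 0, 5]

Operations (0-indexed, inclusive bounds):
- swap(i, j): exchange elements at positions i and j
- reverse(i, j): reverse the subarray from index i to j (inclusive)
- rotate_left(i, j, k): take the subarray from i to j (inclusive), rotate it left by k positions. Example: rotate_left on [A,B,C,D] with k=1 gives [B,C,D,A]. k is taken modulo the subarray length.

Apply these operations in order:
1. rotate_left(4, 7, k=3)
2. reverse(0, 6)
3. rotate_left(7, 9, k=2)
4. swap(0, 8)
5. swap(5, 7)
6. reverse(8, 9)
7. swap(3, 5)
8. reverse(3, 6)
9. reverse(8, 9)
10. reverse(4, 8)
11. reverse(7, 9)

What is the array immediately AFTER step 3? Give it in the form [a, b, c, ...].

Answer: [6, 1, 4, 2, 9, 8, 3, 5, 7, 0]

Derivation:
After 1 (rotate_left(4, 7, k=3)): [3, 8, 9, 2, 4, 1, 6, 7, 0, 5]
After 2 (reverse(0, 6)): [6, 1, 4, 2, 9, 8, 3, 7, 0, 5]
After 3 (rotate_left(7, 9, k=2)): [6, 1, 4, 2, 9, 8, 3, 5, 7, 0]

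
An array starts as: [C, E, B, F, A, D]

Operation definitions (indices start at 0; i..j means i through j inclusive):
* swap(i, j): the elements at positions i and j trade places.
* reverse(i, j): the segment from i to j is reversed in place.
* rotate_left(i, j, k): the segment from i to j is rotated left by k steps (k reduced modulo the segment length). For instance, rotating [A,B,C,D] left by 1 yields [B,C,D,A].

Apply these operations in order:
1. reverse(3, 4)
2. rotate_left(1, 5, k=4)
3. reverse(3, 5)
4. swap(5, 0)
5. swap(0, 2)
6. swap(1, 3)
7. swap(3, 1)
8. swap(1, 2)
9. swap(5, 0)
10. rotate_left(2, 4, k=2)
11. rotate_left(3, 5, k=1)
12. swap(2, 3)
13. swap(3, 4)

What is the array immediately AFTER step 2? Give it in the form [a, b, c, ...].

After 1 (reverse(3, 4)): [C, E, B, A, F, D]
After 2 (rotate_left(1, 5, k=4)): [C, D, E, B, A, F]

Answer: [C, D, E, B, A, F]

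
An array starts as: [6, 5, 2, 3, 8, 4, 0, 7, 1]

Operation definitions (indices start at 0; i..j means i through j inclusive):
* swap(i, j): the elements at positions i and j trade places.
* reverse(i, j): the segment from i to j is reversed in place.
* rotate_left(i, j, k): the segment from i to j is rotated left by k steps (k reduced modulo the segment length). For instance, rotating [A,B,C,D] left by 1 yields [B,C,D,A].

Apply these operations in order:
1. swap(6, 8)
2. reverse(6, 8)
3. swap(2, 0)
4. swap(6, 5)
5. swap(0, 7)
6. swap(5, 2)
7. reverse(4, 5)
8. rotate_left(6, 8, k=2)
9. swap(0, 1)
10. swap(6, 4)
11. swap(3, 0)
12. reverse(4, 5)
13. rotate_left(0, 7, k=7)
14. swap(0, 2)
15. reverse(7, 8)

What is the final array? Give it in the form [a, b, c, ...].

Answer: [7, 3, 4, 0, 5, 8, 1, 2, 6]

Derivation:
After 1 (swap(6, 8)): [6, 5, 2, 3, 8, 4, 1, 7, 0]
After 2 (reverse(6, 8)): [6, 5, 2, 3, 8, 4, 0, 7, 1]
After 3 (swap(2, 0)): [2, 5, 6, 3, 8, 4, 0, 7, 1]
After 4 (swap(6, 5)): [2, 5, 6, 3, 8, 0, 4, 7, 1]
After 5 (swap(0, 7)): [7, 5, 6, 3, 8, 0, 4, 2, 1]
After 6 (swap(5, 2)): [7, 5, 0, 3, 8, 6, 4, 2, 1]
After 7 (reverse(4, 5)): [7, 5, 0, 3, 6, 8, 4, 2, 1]
After 8 (rotate_left(6, 8, k=2)): [7, 5, 0, 3, 6, 8, 1, 4, 2]
After 9 (swap(0, 1)): [5, 7, 0, 3, 6, 8, 1, 4, 2]
After 10 (swap(6, 4)): [5, 7, 0, 3, 1, 8, 6, 4, 2]
After 11 (swap(3, 0)): [3, 7, 0, 5, 1, 8, 6, 4, 2]
After 12 (reverse(4, 5)): [3, 7, 0, 5, 8, 1, 6, 4, 2]
After 13 (rotate_left(0, 7, k=7)): [4, 3, 7, 0, 5, 8, 1, 6, 2]
After 14 (swap(0, 2)): [7, 3, 4, 0, 5, 8, 1, 6, 2]
After 15 (reverse(7, 8)): [7, 3, 4, 0, 5, 8, 1, 2, 6]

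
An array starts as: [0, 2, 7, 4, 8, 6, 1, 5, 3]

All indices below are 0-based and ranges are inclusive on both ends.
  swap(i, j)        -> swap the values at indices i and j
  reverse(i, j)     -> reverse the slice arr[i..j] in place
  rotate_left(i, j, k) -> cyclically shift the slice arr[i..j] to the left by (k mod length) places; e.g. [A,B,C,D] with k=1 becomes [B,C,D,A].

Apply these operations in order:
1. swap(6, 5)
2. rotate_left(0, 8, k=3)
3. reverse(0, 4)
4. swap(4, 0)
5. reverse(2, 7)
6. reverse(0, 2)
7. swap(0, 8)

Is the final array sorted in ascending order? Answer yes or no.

Answer: no

Derivation:
After 1 (swap(6, 5)): [0, 2, 7, 4, 8, 1, 6, 5, 3]
After 2 (rotate_left(0, 8, k=3)): [4, 8, 1, 6, 5, 3, 0, 2, 7]
After 3 (reverse(0, 4)): [5, 6, 1, 8, 4, 3, 0, 2, 7]
After 4 (swap(4, 0)): [4, 6, 1, 8, 5, 3, 0, 2, 7]
After 5 (reverse(2, 7)): [4, 6, 2, 0, 3, 5, 8, 1, 7]
After 6 (reverse(0, 2)): [2, 6, 4, 0, 3, 5, 8, 1, 7]
After 7 (swap(0, 8)): [7, 6, 4, 0, 3, 5, 8, 1, 2]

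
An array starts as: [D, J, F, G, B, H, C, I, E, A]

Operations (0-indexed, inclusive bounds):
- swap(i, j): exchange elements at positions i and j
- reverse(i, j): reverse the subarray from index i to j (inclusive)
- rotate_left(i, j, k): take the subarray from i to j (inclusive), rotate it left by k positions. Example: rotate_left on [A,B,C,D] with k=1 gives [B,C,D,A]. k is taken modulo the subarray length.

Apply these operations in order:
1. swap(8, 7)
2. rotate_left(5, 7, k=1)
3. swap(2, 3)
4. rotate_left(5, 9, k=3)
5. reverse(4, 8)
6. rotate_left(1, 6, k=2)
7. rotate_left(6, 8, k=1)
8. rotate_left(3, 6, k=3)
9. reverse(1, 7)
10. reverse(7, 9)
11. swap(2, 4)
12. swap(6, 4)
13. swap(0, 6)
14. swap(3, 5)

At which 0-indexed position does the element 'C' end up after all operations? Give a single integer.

After 1 (swap(8, 7)): [D, J, F, G, B, H, C, E, I, A]
After 2 (rotate_left(5, 7, k=1)): [D, J, F, G, B, C, E, H, I, A]
After 3 (swap(2, 3)): [D, J, G, F, B, C, E, H, I, A]
After 4 (rotate_left(5, 9, k=3)): [D, J, G, F, B, I, A, C, E, H]
After 5 (reverse(4, 8)): [D, J, G, F, E, C, A, I, B, H]
After 6 (rotate_left(1, 6, k=2)): [D, F, E, C, A, J, G, I, B, H]
After 7 (rotate_left(6, 8, k=1)): [D, F, E, C, A, J, I, B, G, H]
After 8 (rotate_left(3, 6, k=3)): [D, F, E, I, C, A, J, B, G, H]
After 9 (reverse(1, 7)): [D, B, J, A, C, I, E, F, G, H]
After 10 (reverse(7, 9)): [D, B, J, A, C, I, E, H, G, F]
After 11 (swap(2, 4)): [D, B, C, A, J, I, E, H, G, F]
After 12 (swap(6, 4)): [D, B, C, A, E, I, J, H, G, F]
After 13 (swap(0, 6)): [J, B, C, A, E, I, D, H, G, F]
After 14 (swap(3, 5)): [J, B, C, I, E, A, D, H, G, F]

Answer: 2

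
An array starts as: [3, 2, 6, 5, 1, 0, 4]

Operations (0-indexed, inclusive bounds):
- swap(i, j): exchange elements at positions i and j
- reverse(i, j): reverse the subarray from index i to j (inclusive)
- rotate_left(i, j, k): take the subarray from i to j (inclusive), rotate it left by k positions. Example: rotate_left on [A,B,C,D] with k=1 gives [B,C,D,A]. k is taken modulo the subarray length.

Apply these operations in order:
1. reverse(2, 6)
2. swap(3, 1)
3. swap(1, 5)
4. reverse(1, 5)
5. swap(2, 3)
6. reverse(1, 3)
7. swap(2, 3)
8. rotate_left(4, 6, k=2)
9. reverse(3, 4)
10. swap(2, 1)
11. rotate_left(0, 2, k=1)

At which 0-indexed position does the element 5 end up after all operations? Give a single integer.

Answer: 6

Derivation:
After 1 (reverse(2, 6)): [3, 2, 4, 0, 1, 5, 6]
After 2 (swap(3, 1)): [3, 0, 4, 2, 1, 5, 6]
After 3 (swap(1, 5)): [3, 5, 4, 2, 1, 0, 6]
After 4 (reverse(1, 5)): [3, 0, 1, 2, 4, 5, 6]
After 5 (swap(2, 3)): [3, 0, 2, 1, 4, 5, 6]
After 6 (reverse(1, 3)): [3, 1, 2, 0, 4, 5, 6]
After 7 (swap(2, 3)): [3, 1, 0, 2, 4, 5, 6]
After 8 (rotate_left(4, 6, k=2)): [3, 1, 0, 2, 6, 4, 5]
After 9 (reverse(3, 4)): [3, 1, 0, 6, 2, 4, 5]
After 10 (swap(2, 1)): [3, 0, 1, 6, 2, 4, 5]
After 11 (rotate_left(0, 2, k=1)): [0, 1, 3, 6, 2, 4, 5]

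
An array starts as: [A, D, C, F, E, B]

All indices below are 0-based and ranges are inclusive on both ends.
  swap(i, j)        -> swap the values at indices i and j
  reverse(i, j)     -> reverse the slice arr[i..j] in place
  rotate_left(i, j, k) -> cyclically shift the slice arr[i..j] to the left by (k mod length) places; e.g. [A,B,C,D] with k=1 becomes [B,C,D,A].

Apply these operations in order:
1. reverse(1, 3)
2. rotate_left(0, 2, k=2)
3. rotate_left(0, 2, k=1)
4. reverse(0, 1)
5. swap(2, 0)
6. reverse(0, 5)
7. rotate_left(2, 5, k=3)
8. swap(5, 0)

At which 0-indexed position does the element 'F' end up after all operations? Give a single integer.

Answer: 4

Derivation:
After 1 (reverse(1, 3)): [A, F, C, D, E, B]
After 2 (rotate_left(0, 2, k=2)): [C, A, F, D, E, B]
After 3 (rotate_left(0, 2, k=1)): [A, F, C, D, E, B]
After 4 (reverse(0, 1)): [F, A, C, D, E, B]
After 5 (swap(2, 0)): [C, A, F, D, E, B]
After 6 (reverse(0, 5)): [B, E, D, F, A, C]
After 7 (rotate_left(2, 5, k=3)): [B, E, C, D, F, A]
After 8 (swap(5, 0)): [A, E, C, D, F, B]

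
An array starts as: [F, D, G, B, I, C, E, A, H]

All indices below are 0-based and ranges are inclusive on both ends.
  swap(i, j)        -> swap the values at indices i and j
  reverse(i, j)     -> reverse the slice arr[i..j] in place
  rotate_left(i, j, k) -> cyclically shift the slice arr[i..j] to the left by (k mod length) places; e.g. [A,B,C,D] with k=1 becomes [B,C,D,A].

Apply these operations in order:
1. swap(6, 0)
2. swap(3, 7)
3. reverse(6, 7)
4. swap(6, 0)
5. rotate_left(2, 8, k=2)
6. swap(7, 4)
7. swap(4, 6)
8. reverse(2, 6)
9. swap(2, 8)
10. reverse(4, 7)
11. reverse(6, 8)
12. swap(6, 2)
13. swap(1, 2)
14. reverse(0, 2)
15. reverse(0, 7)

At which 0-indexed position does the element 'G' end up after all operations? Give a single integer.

After 1 (swap(6, 0)): [E, D, G, B, I, C, F, A, H]
After 2 (swap(3, 7)): [E, D, G, A, I, C, F, B, H]
After 3 (reverse(6, 7)): [E, D, G, A, I, C, B, F, H]
After 4 (swap(6, 0)): [B, D, G, A, I, C, E, F, H]
After 5 (rotate_left(2, 8, k=2)): [B, D, I, C, E, F, H, G, A]
After 6 (swap(7, 4)): [B, D, I, C, G, F, H, E, A]
After 7 (swap(4, 6)): [B, D, I, C, H, F, G, E, A]
After 8 (reverse(2, 6)): [B, D, G, F, H, C, I, E, A]
After 9 (swap(2, 8)): [B, D, A, F, H, C, I, E, G]
After 10 (reverse(4, 7)): [B, D, A, F, E, I, C, H, G]
After 11 (reverse(6, 8)): [B, D, A, F, E, I, G, H, C]
After 12 (swap(6, 2)): [B, D, G, F, E, I, A, H, C]
After 13 (swap(1, 2)): [B, G, D, F, E, I, A, H, C]
After 14 (reverse(0, 2)): [D, G, B, F, E, I, A, H, C]
After 15 (reverse(0, 7)): [H, A, I, E, F, B, G, D, C]

Answer: 6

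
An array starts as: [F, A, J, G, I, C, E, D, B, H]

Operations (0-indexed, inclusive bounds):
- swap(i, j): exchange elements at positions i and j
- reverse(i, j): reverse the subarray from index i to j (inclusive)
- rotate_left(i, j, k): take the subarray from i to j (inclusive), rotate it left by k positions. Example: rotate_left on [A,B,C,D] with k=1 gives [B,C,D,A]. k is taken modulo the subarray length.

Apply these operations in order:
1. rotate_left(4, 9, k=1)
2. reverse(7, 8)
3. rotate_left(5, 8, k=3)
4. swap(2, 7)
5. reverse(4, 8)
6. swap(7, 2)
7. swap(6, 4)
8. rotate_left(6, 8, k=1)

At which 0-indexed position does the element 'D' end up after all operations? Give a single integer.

Answer: 6

Derivation:
After 1 (rotate_left(4, 9, k=1)): [F, A, J, G, C, E, D, B, H, I]
After 2 (reverse(7, 8)): [F, A, J, G, C, E, D, H, B, I]
After 3 (rotate_left(5, 8, k=3)): [F, A, J, G, C, B, E, D, H, I]
After 4 (swap(2, 7)): [F, A, D, G, C, B, E, J, H, I]
After 5 (reverse(4, 8)): [F, A, D, G, H, J, E, B, C, I]
After 6 (swap(7, 2)): [F, A, B, G, H, J, E, D, C, I]
After 7 (swap(6, 4)): [F, A, B, G, E, J, H, D, C, I]
After 8 (rotate_left(6, 8, k=1)): [F, A, B, G, E, J, D, C, H, I]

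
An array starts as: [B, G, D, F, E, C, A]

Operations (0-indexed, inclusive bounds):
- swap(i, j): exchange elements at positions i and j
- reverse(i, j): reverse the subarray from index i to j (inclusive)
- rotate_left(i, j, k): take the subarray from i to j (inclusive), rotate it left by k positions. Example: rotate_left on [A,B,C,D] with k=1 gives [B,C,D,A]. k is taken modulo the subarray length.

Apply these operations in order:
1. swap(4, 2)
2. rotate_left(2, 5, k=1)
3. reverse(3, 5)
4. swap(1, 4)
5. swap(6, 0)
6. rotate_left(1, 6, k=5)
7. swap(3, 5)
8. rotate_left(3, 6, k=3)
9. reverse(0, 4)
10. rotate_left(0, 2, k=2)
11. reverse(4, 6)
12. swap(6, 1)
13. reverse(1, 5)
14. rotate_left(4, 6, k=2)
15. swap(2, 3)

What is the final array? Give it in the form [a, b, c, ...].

Answer: [C, E, B, F, G, D, A]

Derivation:
After 1 (swap(4, 2)): [B, G, E, F, D, C, A]
After 2 (rotate_left(2, 5, k=1)): [B, G, F, D, C, E, A]
After 3 (reverse(3, 5)): [B, G, F, E, C, D, A]
After 4 (swap(1, 4)): [B, C, F, E, G, D, A]
After 5 (swap(6, 0)): [A, C, F, E, G, D, B]
After 6 (rotate_left(1, 6, k=5)): [A, B, C, F, E, G, D]
After 7 (swap(3, 5)): [A, B, C, G, E, F, D]
After 8 (rotate_left(3, 6, k=3)): [A, B, C, D, G, E, F]
After 9 (reverse(0, 4)): [G, D, C, B, A, E, F]
After 10 (rotate_left(0, 2, k=2)): [C, G, D, B, A, E, F]
After 11 (reverse(4, 6)): [C, G, D, B, F, E, A]
After 12 (swap(6, 1)): [C, A, D, B, F, E, G]
After 13 (reverse(1, 5)): [C, E, F, B, D, A, G]
After 14 (rotate_left(4, 6, k=2)): [C, E, F, B, G, D, A]
After 15 (swap(2, 3)): [C, E, B, F, G, D, A]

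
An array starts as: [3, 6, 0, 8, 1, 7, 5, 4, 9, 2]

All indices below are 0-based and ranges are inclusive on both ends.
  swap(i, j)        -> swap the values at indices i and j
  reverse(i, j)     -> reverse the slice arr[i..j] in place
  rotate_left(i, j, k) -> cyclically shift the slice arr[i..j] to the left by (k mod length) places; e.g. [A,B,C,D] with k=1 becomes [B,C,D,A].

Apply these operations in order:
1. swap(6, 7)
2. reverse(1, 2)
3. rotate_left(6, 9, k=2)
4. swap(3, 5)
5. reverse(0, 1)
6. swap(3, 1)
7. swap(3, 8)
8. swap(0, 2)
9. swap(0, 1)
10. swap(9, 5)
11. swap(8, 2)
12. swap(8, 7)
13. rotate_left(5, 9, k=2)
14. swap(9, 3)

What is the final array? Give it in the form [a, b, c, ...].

Answer: [7, 6, 3, 9, 1, 0, 2, 8, 5, 4]

Derivation:
After 1 (swap(6, 7)): [3, 6, 0, 8, 1, 7, 4, 5, 9, 2]
After 2 (reverse(1, 2)): [3, 0, 6, 8, 1, 7, 4, 5, 9, 2]
After 3 (rotate_left(6, 9, k=2)): [3, 0, 6, 8, 1, 7, 9, 2, 4, 5]
After 4 (swap(3, 5)): [3, 0, 6, 7, 1, 8, 9, 2, 4, 5]
After 5 (reverse(0, 1)): [0, 3, 6, 7, 1, 8, 9, 2, 4, 5]
After 6 (swap(3, 1)): [0, 7, 6, 3, 1, 8, 9, 2, 4, 5]
After 7 (swap(3, 8)): [0, 7, 6, 4, 1, 8, 9, 2, 3, 5]
After 8 (swap(0, 2)): [6, 7, 0, 4, 1, 8, 9, 2, 3, 5]
After 9 (swap(0, 1)): [7, 6, 0, 4, 1, 8, 9, 2, 3, 5]
After 10 (swap(9, 5)): [7, 6, 0, 4, 1, 5, 9, 2, 3, 8]
After 11 (swap(8, 2)): [7, 6, 3, 4, 1, 5, 9, 2, 0, 8]
After 12 (swap(8, 7)): [7, 6, 3, 4, 1, 5, 9, 0, 2, 8]
After 13 (rotate_left(5, 9, k=2)): [7, 6, 3, 4, 1, 0, 2, 8, 5, 9]
After 14 (swap(9, 3)): [7, 6, 3, 9, 1, 0, 2, 8, 5, 4]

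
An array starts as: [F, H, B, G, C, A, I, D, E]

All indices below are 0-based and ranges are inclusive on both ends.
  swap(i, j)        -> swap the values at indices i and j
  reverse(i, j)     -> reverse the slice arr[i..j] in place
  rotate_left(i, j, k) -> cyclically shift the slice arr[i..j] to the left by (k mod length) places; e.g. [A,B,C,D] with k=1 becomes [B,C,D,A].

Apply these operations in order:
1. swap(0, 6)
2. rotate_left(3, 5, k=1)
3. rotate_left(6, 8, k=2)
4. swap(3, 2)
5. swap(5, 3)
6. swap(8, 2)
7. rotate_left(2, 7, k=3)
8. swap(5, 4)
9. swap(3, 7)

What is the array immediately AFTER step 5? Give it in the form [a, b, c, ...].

Answer: [I, H, C, G, A, B, E, F, D]

Derivation:
After 1 (swap(0, 6)): [I, H, B, G, C, A, F, D, E]
After 2 (rotate_left(3, 5, k=1)): [I, H, B, C, A, G, F, D, E]
After 3 (rotate_left(6, 8, k=2)): [I, H, B, C, A, G, E, F, D]
After 4 (swap(3, 2)): [I, H, C, B, A, G, E, F, D]
After 5 (swap(5, 3)): [I, H, C, G, A, B, E, F, D]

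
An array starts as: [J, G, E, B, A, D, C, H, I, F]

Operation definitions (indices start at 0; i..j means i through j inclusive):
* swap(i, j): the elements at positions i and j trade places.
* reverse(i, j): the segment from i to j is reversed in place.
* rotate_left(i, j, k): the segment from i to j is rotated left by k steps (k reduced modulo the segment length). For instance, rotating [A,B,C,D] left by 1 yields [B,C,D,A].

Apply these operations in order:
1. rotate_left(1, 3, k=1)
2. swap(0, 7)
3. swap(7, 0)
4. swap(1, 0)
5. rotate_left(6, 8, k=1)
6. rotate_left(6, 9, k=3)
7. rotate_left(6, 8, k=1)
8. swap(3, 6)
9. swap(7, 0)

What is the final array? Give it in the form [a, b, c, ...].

Answer: [I, J, B, H, A, D, G, E, F, C]

Derivation:
After 1 (rotate_left(1, 3, k=1)): [J, E, B, G, A, D, C, H, I, F]
After 2 (swap(0, 7)): [H, E, B, G, A, D, C, J, I, F]
After 3 (swap(7, 0)): [J, E, B, G, A, D, C, H, I, F]
After 4 (swap(1, 0)): [E, J, B, G, A, D, C, H, I, F]
After 5 (rotate_left(6, 8, k=1)): [E, J, B, G, A, D, H, I, C, F]
After 6 (rotate_left(6, 9, k=3)): [E, J, B, G, A, D, F, H, I, C]
After 7 (rotate_left(6, 8, k=1)): [E, J, B, G, A, D, H, I, F, C]
After 8 (swap(3, 6)): [E, J, B, H, A, D, G, I, F, C]
After 9 (swap(7, 0)): [I, J, B, H, A, D, G, E, F, C]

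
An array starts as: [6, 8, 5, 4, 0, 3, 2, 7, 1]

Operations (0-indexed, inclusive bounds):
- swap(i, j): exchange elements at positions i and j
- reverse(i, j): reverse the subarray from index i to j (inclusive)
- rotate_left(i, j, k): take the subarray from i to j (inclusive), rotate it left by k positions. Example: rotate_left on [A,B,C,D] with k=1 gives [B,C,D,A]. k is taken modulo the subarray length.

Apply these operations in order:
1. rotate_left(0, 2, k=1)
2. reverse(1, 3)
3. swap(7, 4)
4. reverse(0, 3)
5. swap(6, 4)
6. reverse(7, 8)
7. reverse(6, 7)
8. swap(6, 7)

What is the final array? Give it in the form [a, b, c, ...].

After 1 (rotate_left(0, 2, k=1)): [8, 5, 6, 4, 0, 3, 2, 7, 1]
After 2 (reverse(1, 3)): [8, 4, 6, 5, 0, 3, 2, 7, 1]
After 3 (swap(7, 4)): [8, 4, 6, 5, 7, 3, 2, 0, 1]
After 4 (reverse(0, 3)): [5, 6, 4, 8, 7, 3, 2, 0, 1]
After 5 (swap(6, 4)): [5, 6, 4, 8, 2, 3, 7, 0, 1]
After 6 (reverse(7, 8)): [5, 6, 4, 8, 2, 3, 7, 1, 0]
After 7 (reverse(6, 7)): [5, 6, 4, 8, 2, 3, 1, 7, 0]
After 8 (swap(6, 7)): [5, 6, 4, 8, 2, 3, 7, 1, 0]

Answer: [5, 6, 4, 8, 2, 3, 7, 1, 0]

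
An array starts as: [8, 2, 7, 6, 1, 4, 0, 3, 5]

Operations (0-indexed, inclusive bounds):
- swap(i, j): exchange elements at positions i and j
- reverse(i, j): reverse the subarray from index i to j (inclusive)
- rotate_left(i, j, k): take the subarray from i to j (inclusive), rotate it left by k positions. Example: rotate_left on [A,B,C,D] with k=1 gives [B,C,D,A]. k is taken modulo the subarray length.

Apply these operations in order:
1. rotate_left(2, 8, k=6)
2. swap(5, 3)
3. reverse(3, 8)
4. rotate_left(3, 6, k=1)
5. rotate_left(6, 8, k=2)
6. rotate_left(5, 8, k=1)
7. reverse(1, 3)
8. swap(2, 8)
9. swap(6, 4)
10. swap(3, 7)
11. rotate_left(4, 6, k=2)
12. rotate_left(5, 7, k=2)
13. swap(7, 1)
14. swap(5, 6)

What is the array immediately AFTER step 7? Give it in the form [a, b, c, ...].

Answer: [8, 0, 5, 2, 4, 1, 3, 6, 7]

Derivation:
After 1 (rotate_left(2, 8, k=6)): [8, 2, 5, 7, 6, 1, 4, 0, 3]
After 2 (swap(5, 3)): [8, 2, 5, 1, 6, 7, 4, 0, 3]
After 3 (reverse(3, 8)): [8, 2, 5, 3, 0, 4, 7, 6, 1]
After 4 (rotate_left(3, 6, k=1)): [8, 2, 5, 0, 4, 7, 3, 6, 1]
After 5 (rotate_left(6, 8, k=2)): [8, 2, 5, 0, 4, 7, 1, 3, 6]
After 6 (rotate_left(5, 8, k=1)): [8, 2, 5, 0, 4, 1, 3, 6, 7]
After 7 (reverse(1, 3)): [8, 0, 5, 2, 4, 1, 3, 6, 7]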